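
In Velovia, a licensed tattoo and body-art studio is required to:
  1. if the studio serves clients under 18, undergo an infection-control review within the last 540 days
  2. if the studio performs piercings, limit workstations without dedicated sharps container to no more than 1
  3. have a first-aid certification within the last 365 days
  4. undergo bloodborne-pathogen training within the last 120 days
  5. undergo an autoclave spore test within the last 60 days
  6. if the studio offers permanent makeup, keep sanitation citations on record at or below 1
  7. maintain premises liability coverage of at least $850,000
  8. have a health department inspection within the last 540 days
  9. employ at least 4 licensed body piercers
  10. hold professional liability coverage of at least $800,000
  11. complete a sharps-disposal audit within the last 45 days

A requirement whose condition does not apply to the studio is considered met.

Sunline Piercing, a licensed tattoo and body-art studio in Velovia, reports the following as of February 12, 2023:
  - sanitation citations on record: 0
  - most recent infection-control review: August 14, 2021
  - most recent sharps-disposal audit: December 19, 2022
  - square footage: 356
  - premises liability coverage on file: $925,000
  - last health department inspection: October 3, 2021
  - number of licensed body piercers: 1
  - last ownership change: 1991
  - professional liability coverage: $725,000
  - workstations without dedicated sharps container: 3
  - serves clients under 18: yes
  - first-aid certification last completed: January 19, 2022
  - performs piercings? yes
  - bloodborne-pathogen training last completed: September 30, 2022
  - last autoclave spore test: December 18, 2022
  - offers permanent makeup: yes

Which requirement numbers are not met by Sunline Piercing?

1, 2, 3, 4, 9, 10, 11

1. condition 'serves clients under 18' holds; infection-control review 547 days ago vs limit 540 → not met
2. condition 'performs piercings' holds; workstations without dedicated sharps container 3 > 1 → not met
3. first-aid certification 389 days ago vs limit 365 → not met
4. bloodborne-pathogen training 135 days ago vs limit 120 → not met
5. autoclave spore test 56 days ago vs limit 60 → met
6. condition 'offers permanent makeup' holds; sanitation citations on record 0 ≤ 1 → met
7. premises liability coverage $925,000 ≥ $850,000 → met
8. health department inspection 497 days ago vs limit 540 → met
9. licensed body piercers 1 < 4 → not met
10. professional liability coverage $725,000 < $800,000 → not met
11. sharps-disposal audit 55 days ago vs limit 45 → not met
Not met: 1, 2, 3, 4, 9, 10, 11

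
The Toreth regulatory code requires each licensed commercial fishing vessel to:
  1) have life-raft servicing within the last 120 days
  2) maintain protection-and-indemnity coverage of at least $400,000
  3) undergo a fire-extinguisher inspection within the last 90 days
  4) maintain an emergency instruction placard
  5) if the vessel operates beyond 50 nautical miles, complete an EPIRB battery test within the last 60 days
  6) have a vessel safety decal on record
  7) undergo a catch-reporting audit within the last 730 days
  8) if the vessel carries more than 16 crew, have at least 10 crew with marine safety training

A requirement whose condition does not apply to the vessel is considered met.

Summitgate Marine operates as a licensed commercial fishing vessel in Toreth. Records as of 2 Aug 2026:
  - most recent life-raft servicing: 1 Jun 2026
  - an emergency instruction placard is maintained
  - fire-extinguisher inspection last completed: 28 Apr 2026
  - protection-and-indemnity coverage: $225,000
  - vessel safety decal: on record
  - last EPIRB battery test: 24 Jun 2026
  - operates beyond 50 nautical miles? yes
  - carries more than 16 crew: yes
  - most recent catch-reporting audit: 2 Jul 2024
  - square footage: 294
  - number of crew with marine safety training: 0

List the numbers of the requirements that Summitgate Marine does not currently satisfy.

2, 3, 7, 8

1. life-raft servicing 62 days ago vs limit 120 → met
2. protection-and-indemnity coverage $225,000 < $400,000 → not met
3. fire-extinguisher inspection 96 days ago vs limit 90 → not met
4. emergency instruction placard present → met
5. condition 'operates beyond 50 nautical miles' holds; EPIRB battery test 39 days ago vs limit 60 → met
6. vessel safety decal present → met
7. catch-reporting audit 761 days ago vs limit 730 → not met
8. condition 'carries more than 16 crew' holds; crew with marine safety training 0 < 10 → not met
Not met: 2, 3, 7, 8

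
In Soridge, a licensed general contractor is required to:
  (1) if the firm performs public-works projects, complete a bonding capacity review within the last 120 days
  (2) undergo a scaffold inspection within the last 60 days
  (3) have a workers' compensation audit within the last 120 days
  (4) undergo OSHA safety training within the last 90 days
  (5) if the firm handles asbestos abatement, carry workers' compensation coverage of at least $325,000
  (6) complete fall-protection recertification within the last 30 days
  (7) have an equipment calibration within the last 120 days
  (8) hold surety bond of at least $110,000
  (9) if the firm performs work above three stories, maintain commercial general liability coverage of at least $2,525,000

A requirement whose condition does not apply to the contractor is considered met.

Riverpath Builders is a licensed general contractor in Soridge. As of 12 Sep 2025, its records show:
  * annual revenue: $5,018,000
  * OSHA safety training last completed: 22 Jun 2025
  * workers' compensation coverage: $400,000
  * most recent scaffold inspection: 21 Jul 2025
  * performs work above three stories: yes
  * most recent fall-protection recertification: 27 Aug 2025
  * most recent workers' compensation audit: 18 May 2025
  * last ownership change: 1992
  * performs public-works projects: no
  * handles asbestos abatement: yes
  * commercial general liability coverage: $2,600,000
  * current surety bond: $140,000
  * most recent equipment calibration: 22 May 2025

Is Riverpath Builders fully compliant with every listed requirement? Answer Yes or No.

Yes

1. condition 'performs public-works projects' does not hold → requirement n/a → met
2. scaffold inspection 53 days ago vs limit 60 → met
3. workers' compensation audit 117 days ago vs limit 120 → met
4. OSHA safety training 82 days ago vs limit 90 → met
5. condition 'handles asbestos abatement' holds; workers' compensation coverage $400,000 ≥ $325,000 → met
6. fall-protection recertification 16 days ago vs limit 30 → met
7. equipment calibration 113 days ago vs limit 120 → met
8. surety bond $140,000 ≥ $110,000 → met
9. condition 'performs work above three stories' holds; commercial general liability coverage $2,600,000 ≥ $2,525,000 → met
All met.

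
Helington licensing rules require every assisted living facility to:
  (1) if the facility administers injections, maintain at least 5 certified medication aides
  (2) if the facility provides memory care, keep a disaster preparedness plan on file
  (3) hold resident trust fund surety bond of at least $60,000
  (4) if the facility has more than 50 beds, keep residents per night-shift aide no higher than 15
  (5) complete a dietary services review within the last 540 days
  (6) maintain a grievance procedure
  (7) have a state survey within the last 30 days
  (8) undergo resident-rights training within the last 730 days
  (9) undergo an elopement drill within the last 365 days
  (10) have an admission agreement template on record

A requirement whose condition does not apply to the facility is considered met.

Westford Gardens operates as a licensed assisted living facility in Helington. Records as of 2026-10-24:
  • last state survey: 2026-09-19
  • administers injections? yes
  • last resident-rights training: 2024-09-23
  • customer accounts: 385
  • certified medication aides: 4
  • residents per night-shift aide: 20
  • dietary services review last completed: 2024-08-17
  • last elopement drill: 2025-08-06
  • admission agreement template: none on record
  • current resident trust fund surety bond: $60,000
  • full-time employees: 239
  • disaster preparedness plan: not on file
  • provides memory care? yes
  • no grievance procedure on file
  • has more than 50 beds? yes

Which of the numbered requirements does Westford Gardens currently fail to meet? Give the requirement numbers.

1, 2, 4, 5, 6, 7, 8, 9, 10

1. condition 'administers injections' holds; certified medication aides 4 < 5 → not met
2. condition 'provides memory care' holds; disaster preparedness plan absent → not met
3. resident trust fund surety bond $60,000 ≥ $60,000 → met
4. condition 'has more than 50 beds' holds; residents per night-shift aide 20 > 15 → not met
5. dietary services review 798 days ago vs limit 540 → not met
6. grievance procedure absent → not met
7. state survey 35 days ago vs limit 30 → not met
8. resident-rights training 761 days ago vs limit 730 → not met
9. elopement drill 444 days ago vs limit 365 → not met
10. admission agreement template absent → not met
Not met: 1, 2, 4, 5, 6, 7, 8, 9, 10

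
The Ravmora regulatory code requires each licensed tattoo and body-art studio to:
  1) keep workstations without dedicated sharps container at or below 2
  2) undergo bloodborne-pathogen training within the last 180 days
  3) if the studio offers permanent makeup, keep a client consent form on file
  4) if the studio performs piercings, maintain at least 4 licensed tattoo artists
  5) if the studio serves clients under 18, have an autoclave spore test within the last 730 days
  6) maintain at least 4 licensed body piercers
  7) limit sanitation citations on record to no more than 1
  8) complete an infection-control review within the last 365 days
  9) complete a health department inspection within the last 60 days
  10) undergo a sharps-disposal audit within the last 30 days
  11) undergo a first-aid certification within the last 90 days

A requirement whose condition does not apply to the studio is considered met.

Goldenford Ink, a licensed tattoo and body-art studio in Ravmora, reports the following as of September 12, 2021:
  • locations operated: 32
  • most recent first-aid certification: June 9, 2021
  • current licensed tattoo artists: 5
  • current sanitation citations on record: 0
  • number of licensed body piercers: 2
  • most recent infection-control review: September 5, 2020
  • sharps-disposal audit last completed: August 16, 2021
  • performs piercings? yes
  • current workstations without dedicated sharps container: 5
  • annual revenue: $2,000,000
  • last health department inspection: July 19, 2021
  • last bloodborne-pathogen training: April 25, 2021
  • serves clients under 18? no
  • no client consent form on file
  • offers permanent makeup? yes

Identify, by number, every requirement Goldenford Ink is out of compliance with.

1, 3, 6, 8, 11

1. workstations without dedicated sharps container 5 > 2 → not met
2. bloodborne-pathogen training 140 days ago vs limit 180 → met
3. condition 'offers permanent makeup' holds; client consent form absent → not met
4. condition 'performs piercings' holds; licensed tattoo artists 5 ≥ 4 → met
5. condition 'serves clients under 18' does not hold → requirement n/a → met
6. licensed body piercers 2 < 4 → not met
7. sanitation citations on record 0 ≤ 1 → met
8. infection-control review 372 days ago vs limit 365 → not met
9. health department inspection 55 days ago vs limit 60 → met
10. sharps-disposal audit 27 days ago vs limit 30 → met
11. first-aid certification 95 days ago vs limit 90 → not met
Not met: 1, 3, 6, 8, 11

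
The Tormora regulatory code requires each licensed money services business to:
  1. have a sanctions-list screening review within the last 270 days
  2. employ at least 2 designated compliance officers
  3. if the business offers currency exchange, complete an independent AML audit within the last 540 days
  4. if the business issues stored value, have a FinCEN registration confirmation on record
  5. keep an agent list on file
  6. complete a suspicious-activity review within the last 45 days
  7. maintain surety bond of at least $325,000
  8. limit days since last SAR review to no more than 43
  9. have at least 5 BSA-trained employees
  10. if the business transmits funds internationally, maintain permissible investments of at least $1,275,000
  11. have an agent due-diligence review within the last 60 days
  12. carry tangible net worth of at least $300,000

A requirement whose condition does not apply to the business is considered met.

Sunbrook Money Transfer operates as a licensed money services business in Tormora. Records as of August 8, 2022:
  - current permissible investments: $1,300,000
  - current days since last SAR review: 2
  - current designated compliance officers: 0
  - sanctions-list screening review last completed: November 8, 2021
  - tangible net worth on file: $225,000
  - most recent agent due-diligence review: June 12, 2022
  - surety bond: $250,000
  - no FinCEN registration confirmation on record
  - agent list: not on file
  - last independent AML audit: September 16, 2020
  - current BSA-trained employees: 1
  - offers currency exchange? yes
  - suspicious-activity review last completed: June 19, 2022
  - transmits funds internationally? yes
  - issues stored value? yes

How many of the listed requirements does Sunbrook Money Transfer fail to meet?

1. sanctions-list screening review 273 days ago vs limit 270 → not met
2. designated compliance officers 0 < 2 → not met
3. condition 'offers currency exchange' holds; independent AML audit 691 days ago vs limit 540 → not met
4. condition 'issues stored value' holds; FinCEN registration confirmation absent → not met
5. agent list absent → not met
6. suspicious-activity review 50 days ago vs limit 45 → not met
7. surety bond $250,000 < $325,000 → not met
8. days since last SAR review 2 ≤ 43 → met
9. BSA-trained employees 1 < 5 → not met
10. condition 'transmits funds internationally' holds; permissible investments $1,300,000 ≥ $1,275,000 → met
11. agent due-diligence review 57 days ago vs limit 60 → met
12. tangible net worth $225,000 < $300,000 → not met
Not met: 9 of 12

9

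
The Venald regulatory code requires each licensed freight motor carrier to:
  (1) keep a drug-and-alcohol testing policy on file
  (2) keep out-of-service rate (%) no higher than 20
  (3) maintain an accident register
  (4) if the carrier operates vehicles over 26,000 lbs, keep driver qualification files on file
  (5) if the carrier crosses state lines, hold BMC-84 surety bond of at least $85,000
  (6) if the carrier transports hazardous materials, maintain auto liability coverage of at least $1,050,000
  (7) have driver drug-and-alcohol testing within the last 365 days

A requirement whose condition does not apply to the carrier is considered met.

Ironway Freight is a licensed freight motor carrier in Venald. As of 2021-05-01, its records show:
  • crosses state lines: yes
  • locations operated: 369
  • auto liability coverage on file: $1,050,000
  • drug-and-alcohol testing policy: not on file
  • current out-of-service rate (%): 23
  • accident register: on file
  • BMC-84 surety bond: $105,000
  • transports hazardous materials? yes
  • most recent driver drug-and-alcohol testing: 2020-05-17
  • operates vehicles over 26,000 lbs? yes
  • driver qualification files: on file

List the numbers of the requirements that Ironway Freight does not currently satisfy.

1, 2

1. drug-and-alcohol testing policy absent → not met
2. out-of-service rate (%) 23 > 20 → not met
3. accident register present → met
4. condition 'operates vehicles over 26,000 lbs' holds; driver qualification files present → met
5. condition 'crosses state lines' holds; BMC-84 surety bond $105,000 ≥ $85,000 → met
6. condition 'transports hazardous materials' holds; auto liability coverage $1,050,000 ≥ $1,050,000 → met
7. driver drug-and-alcohol testing 349 days ago vs limit 365 → met
Not met: 1, 2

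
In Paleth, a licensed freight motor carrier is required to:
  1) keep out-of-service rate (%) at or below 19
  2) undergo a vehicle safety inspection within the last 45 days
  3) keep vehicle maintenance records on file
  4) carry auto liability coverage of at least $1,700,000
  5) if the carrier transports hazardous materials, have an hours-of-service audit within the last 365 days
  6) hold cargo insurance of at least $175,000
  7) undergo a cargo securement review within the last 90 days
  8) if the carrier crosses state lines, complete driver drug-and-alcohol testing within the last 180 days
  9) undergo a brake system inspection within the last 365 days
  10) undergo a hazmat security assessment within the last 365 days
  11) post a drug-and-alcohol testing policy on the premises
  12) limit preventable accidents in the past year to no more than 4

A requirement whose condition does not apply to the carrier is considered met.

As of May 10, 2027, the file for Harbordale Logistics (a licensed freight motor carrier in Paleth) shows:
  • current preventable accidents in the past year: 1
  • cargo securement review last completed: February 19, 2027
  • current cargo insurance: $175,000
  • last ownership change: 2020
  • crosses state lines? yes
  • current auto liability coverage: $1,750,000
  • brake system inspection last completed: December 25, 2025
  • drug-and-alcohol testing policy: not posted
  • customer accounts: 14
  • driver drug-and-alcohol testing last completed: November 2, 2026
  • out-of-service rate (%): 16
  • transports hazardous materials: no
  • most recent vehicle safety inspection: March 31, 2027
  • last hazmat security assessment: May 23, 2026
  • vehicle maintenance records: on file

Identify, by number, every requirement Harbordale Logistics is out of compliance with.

1. out-of-service rate (%) 16 ≤ 19 → met
2. vehicle safety inspection 40 days ago vs limit 45 → met
3. vehicle maintenance records present → met
4. auto liability coverage $1,750,000 ≥ $1,700,000 → met
5. condition 'transports hazardous materials' does not hold → requirement n/a → met
6. cargo insurance $175,000 ≥ $175,000 → met
7. cargo securement review 80 days ago vs limit 90 → met
8. condition 'crosses state lines' holds; driver drug-and-alcohol testing 189 days ago vs limit 180 → not met
9. brake system inspection 501 days ago vs limit 365 → not met
10. hazmat security assessment 352 days ago vs limit 365 → met
11. drug-and-alcohol testing policy absent → not met
12. preventable accidents in the past year 1 ≤ 4 → met
Not met: 8, 9, 11

8, 9, 11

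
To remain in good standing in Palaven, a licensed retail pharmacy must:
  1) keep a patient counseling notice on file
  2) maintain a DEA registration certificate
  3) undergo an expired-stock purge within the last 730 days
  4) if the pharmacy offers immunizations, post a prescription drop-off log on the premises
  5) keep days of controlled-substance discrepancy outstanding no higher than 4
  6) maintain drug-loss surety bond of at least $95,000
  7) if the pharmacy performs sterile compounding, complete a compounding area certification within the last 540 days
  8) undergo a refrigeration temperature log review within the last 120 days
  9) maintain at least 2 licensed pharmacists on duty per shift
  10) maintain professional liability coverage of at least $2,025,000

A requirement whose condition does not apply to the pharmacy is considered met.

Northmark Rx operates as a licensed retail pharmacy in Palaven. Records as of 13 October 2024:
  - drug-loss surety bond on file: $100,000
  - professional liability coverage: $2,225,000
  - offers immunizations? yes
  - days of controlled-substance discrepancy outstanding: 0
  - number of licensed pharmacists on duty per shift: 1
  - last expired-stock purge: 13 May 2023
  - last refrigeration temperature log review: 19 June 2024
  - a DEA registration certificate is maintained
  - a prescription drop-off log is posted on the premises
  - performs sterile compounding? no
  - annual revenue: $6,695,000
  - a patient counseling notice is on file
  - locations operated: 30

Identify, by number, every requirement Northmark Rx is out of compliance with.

1. patient counseling notice present → met
2. DEA registration certificate present → met
3. expired-stock purge 519 days ago vs limit 730 → met
4. condition 'offers immunizations' holds; prescription drop-off log present → met
5. days of controlled-substance discrepancy outstanding 0 ≤ 4 → met
6. drug-loss surety bond $100,000 ≥ $95,000 → met
7. condition 'performs sterile compounding' does not hold → requirement n/a → met
8. refrigeration temperature log review 116 days ago vs limit 120 → met
9. licensed pharmacists on duty per shift 1 < 2 → not met
10. professional liability coverage $2,225,000 ≥ $2,025,000 → met
Not met: 9

9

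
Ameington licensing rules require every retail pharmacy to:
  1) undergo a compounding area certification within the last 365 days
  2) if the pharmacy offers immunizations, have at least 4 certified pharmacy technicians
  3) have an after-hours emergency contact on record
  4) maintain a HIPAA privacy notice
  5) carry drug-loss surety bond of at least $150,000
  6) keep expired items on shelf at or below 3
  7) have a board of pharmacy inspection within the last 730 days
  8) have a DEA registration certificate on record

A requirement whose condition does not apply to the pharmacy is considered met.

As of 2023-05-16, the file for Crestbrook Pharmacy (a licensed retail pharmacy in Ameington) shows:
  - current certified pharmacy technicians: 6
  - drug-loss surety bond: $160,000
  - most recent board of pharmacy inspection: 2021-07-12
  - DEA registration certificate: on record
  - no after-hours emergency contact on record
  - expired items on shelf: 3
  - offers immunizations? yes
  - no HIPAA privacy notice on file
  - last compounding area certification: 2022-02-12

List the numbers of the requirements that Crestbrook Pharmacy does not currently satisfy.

1. compounding area certification 458 days ago vs limit 365 → not met
2. condition 'offers immunizations' holds; certified pharmacy technicians 6 ≥ 4 → met
3. after-hours emergency contact absent → not met
4. HIPAA privacy notice absent → not met
5. drug-loss surety bond $160,000 ≥ $150,000 → met
6. expired items on shelf 3 ≤ 3 → met
7. board of pharmacy inspection 673 days ago vs limit 730 → met
8. DEA registration certificate present → met
Not met: 1, 3, 4

1, 3, 4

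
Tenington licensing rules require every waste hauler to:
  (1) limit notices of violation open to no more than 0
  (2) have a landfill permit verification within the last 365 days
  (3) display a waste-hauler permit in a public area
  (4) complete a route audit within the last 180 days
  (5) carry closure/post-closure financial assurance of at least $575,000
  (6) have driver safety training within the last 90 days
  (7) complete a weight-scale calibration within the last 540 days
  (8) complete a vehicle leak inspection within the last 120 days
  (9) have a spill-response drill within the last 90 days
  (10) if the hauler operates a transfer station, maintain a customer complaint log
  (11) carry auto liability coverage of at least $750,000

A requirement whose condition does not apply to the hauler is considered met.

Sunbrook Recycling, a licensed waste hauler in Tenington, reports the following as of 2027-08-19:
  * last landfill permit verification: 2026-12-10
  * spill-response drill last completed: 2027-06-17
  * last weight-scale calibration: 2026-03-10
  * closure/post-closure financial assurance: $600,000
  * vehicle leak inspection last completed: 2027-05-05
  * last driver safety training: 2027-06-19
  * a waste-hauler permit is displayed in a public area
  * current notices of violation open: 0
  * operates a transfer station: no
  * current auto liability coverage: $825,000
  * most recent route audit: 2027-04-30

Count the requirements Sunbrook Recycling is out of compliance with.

1. notices of violation open 0 ≤ 0 → met
2. landfill permit verification 252 days ago vs limit 365 → met
3. waste-hauler permit present → met
4. route audit 111 days ago vs limit 180 → met
5. closure/post-closure financial assurance $600,000 ≥ $575,000 → met
6. driver safety training 61 days ago vs limit 90 → met
7. weight-scale calibration 527 days ago vs limit 540 → met
8. vehicle leak inspection 106 days ago vs limit 120 → met
9. spill-response drill 63 days ago vs limit 90 → met
10. condition 'operates a transfer station' does not hold → requirement n/a → met
11. auto liability coverage $825,000 ≥ $750,000 → met
Not met: 0 of 11

0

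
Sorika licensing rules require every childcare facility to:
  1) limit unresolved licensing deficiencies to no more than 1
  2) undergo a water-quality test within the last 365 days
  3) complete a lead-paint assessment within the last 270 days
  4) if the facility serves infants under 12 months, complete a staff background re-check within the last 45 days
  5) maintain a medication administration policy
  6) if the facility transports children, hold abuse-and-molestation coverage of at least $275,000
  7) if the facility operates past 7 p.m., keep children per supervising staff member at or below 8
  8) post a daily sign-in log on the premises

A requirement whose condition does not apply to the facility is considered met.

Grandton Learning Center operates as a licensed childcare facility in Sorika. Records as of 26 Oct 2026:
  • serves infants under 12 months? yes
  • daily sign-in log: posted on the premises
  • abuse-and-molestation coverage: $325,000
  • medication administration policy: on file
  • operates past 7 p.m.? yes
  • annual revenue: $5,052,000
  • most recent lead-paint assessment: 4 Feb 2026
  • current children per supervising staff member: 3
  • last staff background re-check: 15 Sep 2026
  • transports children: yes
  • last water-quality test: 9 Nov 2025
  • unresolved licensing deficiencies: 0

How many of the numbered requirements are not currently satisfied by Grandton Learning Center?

0

1. unresolved licensing deficiencies 0 ≤ 1 → met
2. water-quality test 351 days ago vs limit 365 → met
3. lead-paint assessment 264 days ago vs limit 270 → met
4. condition 'serves infants under 12 months' holds; staff background re-check 41 days ago vs limit 45 → met
5. medication administration policy present → met
6. condition 'transports children' holds; abuse-and-molestation coverage $325,000 ≥ $275,000 → met
7. condition 'operates past 7 p.m.' holds; children per supervising staff member 3 ≤ 8 → met
8. daily sign-in log present → met
Not met: 0 of 8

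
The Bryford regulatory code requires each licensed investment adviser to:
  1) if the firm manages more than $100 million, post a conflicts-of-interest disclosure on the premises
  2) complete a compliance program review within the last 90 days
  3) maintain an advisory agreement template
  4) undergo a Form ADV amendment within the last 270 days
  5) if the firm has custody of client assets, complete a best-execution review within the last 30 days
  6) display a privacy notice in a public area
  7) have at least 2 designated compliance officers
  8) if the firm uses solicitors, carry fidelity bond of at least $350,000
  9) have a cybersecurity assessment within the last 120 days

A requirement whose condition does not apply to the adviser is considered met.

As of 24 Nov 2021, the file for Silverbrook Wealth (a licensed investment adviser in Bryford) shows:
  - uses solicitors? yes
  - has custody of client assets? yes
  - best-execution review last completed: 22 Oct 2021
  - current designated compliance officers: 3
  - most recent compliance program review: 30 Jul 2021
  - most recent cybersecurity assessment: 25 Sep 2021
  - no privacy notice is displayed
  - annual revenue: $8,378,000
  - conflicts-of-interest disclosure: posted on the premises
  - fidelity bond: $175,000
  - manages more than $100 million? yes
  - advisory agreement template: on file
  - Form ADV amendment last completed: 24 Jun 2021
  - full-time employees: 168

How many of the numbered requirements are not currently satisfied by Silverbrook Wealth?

1. condition 'manages more than $100 million' holds; conflicts-of-interest disclosure present → met
2. compliance program review 117 days ago vs limit 90 → not met
3. advisory agreement template present → met
4. Form ADV amendment 153 days ago vs limit 270 → met
5. condition 'has custody of client assets' holds; best-execution review 33 days ago vs limit 30 → not met
6. privacy notice absent → not met
7. designated compliance officers 3 ≥ 2 → met
8. condition 'uses solicitors' holds; fidelity bond $175,000 < $350,000 → not met
9. cybersecurity assessment 60 days ago vs limit 120 → met
Not met: 4 of 9

4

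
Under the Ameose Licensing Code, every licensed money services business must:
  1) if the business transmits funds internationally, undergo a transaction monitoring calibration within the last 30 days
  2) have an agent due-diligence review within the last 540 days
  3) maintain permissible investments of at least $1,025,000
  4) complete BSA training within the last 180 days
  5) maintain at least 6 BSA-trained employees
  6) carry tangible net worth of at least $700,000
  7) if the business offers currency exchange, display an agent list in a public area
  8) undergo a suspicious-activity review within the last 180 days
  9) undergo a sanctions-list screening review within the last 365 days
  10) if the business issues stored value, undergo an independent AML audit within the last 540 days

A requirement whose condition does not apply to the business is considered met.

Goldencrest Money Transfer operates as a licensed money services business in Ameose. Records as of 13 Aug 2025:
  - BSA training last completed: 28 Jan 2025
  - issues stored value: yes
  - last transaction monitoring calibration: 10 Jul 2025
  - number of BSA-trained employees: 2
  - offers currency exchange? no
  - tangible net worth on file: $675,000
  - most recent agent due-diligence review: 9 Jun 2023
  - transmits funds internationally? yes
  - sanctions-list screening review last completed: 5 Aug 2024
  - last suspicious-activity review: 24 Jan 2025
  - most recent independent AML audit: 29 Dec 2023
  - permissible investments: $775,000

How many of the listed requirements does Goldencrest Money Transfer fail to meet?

1. condition 'transmits funds internationally' holds; transaction monitoring calibration 34 days ago vs limit 30 → not met
2. agent due-diligence review 796 days ago vs limit 540 → not met
3. permissible investments $775,000 < $1,025,000 → not met
4. BSA training 197 days ago vs limit 180 → not met
5. BSA-trained employees 2 < 6 → not met
6. tangible net worth $675,000 < $700,000 → not met
7. condition 'offers currency exchange' does not hold → requirement n/a → met
8. suspicious-activity review 201 days ago vs limit 180 → not met
9. sanctions-list screening review 373 days ago vs limit 365 → not met
10. condition 'issues stored value' holds; independent AML audit 593 days ago vs limit 540 → not met
Not met: 9 of 10

9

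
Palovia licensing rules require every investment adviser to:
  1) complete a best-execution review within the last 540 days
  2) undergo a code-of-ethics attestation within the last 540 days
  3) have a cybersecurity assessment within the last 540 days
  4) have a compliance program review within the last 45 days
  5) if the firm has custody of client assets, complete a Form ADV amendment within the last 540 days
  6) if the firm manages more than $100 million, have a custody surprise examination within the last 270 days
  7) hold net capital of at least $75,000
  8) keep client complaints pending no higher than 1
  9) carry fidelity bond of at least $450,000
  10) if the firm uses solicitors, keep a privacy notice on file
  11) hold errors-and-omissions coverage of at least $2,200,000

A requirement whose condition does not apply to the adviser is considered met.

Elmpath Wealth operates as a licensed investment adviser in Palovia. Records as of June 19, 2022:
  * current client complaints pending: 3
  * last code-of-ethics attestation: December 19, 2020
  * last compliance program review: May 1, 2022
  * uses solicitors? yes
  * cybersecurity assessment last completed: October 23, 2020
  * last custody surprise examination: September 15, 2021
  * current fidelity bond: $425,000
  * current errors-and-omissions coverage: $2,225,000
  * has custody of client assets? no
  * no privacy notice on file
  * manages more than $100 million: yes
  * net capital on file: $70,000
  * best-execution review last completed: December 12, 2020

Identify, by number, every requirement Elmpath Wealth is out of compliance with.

1, 2, 3, 4, 6, 7, 8, 9, 10

1. best-execution review 554 days ago vs limit 540 → not met
2. code-of-ethics attestation 547 days ago vs limit 540 → not met
3. cybersecurity assessment 604 days ago vs limit 540 → not met
4. compliance program review 49 days ago vs limit 45 → not met
5. condition 'has custody of client assets' does not hold → requirement n/a → met
6. condition 'manages more than $100 million' holds; custody surprise examination 277 days ago vs limit 270 → not met
7. net capital $70,000 < $75,000 → not met
8. client complaints pending 3 > 1 → not met
9. fidelity bond $425,000 < $450,000 → not met
10. condition 'uses solicitors' holds; privacy notice absent → not met
11. errors-and-omissions coverage $2,225,000 ≥ $2,200,000 → met
Not met: 1, 2, 3, 4, 6, 7, 8, 9, 10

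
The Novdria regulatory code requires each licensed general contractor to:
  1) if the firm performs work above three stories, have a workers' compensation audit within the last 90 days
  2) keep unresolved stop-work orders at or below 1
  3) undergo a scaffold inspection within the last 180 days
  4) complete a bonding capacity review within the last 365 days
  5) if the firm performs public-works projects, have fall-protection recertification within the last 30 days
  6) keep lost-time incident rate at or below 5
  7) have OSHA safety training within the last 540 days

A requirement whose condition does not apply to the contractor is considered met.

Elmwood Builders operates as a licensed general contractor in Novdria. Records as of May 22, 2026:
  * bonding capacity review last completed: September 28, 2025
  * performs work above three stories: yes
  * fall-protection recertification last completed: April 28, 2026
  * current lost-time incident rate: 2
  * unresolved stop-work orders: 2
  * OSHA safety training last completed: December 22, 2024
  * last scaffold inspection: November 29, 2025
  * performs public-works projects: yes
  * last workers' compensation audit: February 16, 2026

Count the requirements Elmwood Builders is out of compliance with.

2

1. condition 'performs work above three stories' holds; workers' compensation audit 95 days ago vs limit 90 → not met
2. unresolved stop-work orders 2 > 1 → not met
3. scaffold inspection 174 days ago vs limit 180 → met
4. bonding capacity review 236 days ago vs limit 365 → met
5. condition 'performs public-works projects' holds; fall-protection recertification 24 days ago vs limit 30 → met
6. lost-time incident rate 2 ≤ 5 → met
7. OSHA safety training 516 days ago vs limit 540 → met
Not met: 2 of 7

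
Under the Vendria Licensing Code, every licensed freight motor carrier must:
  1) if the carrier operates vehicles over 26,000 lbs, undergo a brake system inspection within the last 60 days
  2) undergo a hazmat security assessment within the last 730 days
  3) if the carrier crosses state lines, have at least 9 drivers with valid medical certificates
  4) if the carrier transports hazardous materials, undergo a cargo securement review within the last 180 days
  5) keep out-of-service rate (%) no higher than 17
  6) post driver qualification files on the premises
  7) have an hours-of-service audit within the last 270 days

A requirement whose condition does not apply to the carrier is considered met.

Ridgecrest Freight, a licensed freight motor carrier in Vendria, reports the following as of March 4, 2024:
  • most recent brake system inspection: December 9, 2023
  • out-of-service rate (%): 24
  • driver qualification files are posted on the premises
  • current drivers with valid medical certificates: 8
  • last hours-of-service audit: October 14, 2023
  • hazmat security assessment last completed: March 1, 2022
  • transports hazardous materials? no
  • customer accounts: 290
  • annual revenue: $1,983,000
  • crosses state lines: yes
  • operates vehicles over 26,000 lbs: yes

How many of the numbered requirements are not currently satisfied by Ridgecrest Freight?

1. condition 'operates vehicles over 26,000 lbs' holds; brake system inspection 86 days ago vs limit 60 → not met
2. hazmat security assessment 734 days ago vs limit 730 → not met
3. condition 'crosses state lines' holds; drivers with valid medical certificates 8 < 9 → not met
4. condition 'transports hazardous materials' does not hold → requirement n/a → met
5. out-of-service rate (%) 24 > 17 → not met
6. driver qualification files present → met
7. hours-of-service audit 142 days ago vs limit 270 → met
Not met: 4 of 7

4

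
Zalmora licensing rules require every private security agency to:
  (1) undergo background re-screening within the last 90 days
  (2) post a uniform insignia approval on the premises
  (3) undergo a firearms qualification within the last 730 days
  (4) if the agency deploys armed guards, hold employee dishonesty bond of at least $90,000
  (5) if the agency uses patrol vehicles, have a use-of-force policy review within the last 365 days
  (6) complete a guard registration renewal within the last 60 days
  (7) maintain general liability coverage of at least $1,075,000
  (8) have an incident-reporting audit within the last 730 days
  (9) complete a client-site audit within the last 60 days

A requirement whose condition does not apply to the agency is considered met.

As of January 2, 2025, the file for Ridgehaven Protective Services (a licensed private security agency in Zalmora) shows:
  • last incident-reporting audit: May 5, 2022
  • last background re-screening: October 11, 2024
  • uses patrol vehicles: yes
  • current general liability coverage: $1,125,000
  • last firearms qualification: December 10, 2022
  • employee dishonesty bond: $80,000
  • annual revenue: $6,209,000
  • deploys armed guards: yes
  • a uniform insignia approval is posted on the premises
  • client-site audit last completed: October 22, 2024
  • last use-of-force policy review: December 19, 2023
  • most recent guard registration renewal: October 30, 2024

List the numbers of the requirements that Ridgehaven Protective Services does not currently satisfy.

3, 4, 5, 6, 8, 9

1. background re-screening 83 days ago vs limit 90 → met
2. uniform insignia approval present → met
3. firearms qualification 754 days ago vs limit 730 → not met
4. condition 'deploys armed guards' holds; employee dishonesty bond $80,000 < $90,000 → not met
5. condition 'uses patrol vehicles' holds; use-of-force policy review 380 days ago vs limit 365 → not met
6. guard registration renewal 64 days ago vs limit 60 → not met
7. general liability coverage $1,125,000 ≥ $1,075,000 → met
8. incident-reporting audit 973 days ago vs limit 730 → not met
9. client-site audit 72 days ago vs limit 60 → not met
Not met: 3, 4, 5, 6, 8, 9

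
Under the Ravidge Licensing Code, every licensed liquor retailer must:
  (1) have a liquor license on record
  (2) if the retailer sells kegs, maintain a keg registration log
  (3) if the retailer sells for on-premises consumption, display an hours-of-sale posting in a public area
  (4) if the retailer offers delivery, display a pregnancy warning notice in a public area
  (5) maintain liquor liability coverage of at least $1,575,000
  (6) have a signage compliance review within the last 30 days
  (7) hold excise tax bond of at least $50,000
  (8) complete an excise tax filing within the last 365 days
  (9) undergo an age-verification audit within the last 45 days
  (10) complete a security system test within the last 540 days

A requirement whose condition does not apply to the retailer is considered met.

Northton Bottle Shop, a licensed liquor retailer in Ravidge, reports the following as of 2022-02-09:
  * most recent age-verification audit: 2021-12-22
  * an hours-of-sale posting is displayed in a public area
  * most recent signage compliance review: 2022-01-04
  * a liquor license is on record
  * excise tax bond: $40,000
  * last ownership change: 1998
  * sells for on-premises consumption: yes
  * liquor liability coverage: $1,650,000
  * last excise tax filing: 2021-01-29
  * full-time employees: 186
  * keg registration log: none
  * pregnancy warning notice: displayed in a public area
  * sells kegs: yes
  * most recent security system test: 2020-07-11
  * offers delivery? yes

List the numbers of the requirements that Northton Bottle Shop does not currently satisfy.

2, 6, 7, 8, 9, 10

1. liquor license present → met
2. condition 'sells kegs' holds; keg registration log absent → not met
3. condition 'sells for on-premises consumption' holds; hours-of-sale posting present → met
4. condition 'offers delivery' holds; pregnancy warning notice present → met
5. liquor liability coverage $1,650,000 ≥ $1,575,000 → met
6. signage compliance review 36 days ago vs limit 30 → not met
7. excise tax bond $40,000 < $50,000 → not met
8. excise tax filing 376 days ago vs limit 365 → not met
9. age-verification audit 49 days ago vs limit 45 → not met
10. security system test 578 days ago vs limit 540 → not met
Not met: 2, 6, 7, 8, 9, 10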